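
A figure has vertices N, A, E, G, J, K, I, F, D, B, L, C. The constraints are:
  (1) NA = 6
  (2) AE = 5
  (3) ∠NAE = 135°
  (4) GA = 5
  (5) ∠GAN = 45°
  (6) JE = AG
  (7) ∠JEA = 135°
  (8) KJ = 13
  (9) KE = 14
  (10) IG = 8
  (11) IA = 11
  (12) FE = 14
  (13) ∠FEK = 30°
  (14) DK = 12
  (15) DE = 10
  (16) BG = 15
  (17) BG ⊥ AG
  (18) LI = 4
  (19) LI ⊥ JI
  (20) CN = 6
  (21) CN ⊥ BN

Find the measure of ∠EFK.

Step 1: By the law of cosines on triangle FEK: FK² = 14² + 14² − 2·14·14·cos(30°) = 52.52, so FK ≈ 7.25.
Step 2: By the inverse law of cosines on triangle EFK: cos(∠EFK) = (14² + 7.25² − 14²) / (2·14·7.25) = 52.52/202.91 = 0.2588, so ∠EFK = 75°.

Therefore, the measure of angle ∠EFK = 75°.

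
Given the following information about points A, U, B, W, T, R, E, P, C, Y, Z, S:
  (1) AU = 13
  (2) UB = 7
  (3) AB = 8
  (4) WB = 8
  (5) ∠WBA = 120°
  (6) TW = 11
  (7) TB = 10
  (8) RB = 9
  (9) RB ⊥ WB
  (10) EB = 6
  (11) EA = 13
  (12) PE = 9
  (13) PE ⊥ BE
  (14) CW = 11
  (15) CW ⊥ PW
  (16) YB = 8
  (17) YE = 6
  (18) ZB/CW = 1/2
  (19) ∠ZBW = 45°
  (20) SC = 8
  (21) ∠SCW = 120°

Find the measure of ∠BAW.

Step 1: By the law of cosines on triangle ABW: AW² = 8² + 8² − 2·8·8·cos(120°) = 192, so AW = 8·√3.
Step 2: By the inverse law of cosines on triangle BAW: cos(∠BAW) = (8² + (8·√3)² − 8²) / (2·8·8·√3) = 192/221.7 = 0.866, so ∠BAW = 30°.

Therefore, the measure of angle ∠BAW = 30°.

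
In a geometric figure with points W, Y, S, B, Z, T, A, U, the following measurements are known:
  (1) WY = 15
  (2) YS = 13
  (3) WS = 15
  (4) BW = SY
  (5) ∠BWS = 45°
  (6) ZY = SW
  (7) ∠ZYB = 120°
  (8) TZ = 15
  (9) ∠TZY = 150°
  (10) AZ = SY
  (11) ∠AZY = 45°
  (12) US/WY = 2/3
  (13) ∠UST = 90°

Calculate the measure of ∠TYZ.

From the given relations: ZY = SW = 15.
Step 1: By the law of cosines on triangle YZT: YT² = 15² + 15² − 2·15·15·cos(150°) = 839.71, so YT ≈ 28.98.
Step 2: By the inverse law of cosines on triangle TYZ: cos(∠TYZ) = (28.98² + 15² − 15²) / (2·28.98·15) = 839.71/869.33 = 0.9659, so ∠TYZ = 15°.

Therefore, the measure of angle ∠TYZ = 15°.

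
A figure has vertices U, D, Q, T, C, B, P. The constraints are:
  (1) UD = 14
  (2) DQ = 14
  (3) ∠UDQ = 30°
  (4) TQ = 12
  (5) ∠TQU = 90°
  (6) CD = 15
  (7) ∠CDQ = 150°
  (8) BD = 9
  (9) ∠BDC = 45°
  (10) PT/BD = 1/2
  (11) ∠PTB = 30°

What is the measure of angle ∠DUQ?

Step 1: By the law of cosines on triangle UDQ: UQ² = 14² + 14² − 2·14·14·cos(30°) = 52.52, so UQ ≈ 7.25.
Step 2: By the inverse law of cosines on triangle DUQ: cos(∠DUQ) = (14² + 7.25² − 14²) / (2·14·7.25) = 52.52/202.91 = 0.2588, so ∠DUQ = 75°.

Therefore, the measure of angle ∠DUQ = 75°.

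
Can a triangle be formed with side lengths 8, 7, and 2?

Yes.
The triangle inequality requires that the sum of any two sides exceeds the third.
Here 2 + 7 = 9 > 8, so the condition is met.

Yes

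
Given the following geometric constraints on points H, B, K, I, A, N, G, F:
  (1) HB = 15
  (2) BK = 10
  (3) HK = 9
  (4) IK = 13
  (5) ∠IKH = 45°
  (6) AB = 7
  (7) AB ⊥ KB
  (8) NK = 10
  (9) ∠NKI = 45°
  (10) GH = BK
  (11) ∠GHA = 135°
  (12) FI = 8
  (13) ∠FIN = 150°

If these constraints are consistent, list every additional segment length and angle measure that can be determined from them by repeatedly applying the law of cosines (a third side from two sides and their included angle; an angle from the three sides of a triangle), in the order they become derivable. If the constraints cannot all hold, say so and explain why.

The constraints are consistent. Derivable facts, in order:
After 1 step:
- HI ≈ 9.19
- IN ≈ 9.23
- KA = √149
- ∠BHK = 40.27°
- ∠BKH = 104.15°
- ∠HBK = 35.58°
After 2 steps:
- NF ≈ 16.64
- ∠AKB = 34.99°
- ∠BAK = 55.01°
- ∠HIK = 43.8°
- ∠IHK = 91.2°
- ∠INK = 84.98°
- ∠KIN = 50.02°
After 3 steps:
- ∠FNI = 13.91°
- ∠IFN = 16.09°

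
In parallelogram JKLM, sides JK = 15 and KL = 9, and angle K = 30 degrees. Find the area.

Area = a * b * sin(theta)
Area = 15 * 9 * sin(30 degrees)
Area = 135 * 1/2
Area = 135/2

135/2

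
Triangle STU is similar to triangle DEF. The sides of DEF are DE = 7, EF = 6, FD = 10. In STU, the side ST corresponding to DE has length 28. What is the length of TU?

Similar triangles have proportional sides. Setting up the proportion:
ST / DE = TU / EF
28 / 7 = TU / 6
TU = 6 * 28 / 7 = 24.

24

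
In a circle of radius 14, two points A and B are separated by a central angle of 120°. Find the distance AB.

Chord length = 2r sin(θ/2)
= 2 × 14 × sin(120°/2)
= 2 × 14 × sin(60°)
= 14*sqrt(3)

14*sqrt(3)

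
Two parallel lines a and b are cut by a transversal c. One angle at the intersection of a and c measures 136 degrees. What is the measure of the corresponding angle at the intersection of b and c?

When a transversal crosses parallel lines, angles in the same position at each intersection are called corresponding angles.
These are always equal, so the answer is 136 degrees.

136 degrees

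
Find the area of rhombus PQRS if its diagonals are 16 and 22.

Area of a rhombus = (d1 * d2) / 2
Area = (16 * 22) / 2
Area = 352 / 2
Area = 176

176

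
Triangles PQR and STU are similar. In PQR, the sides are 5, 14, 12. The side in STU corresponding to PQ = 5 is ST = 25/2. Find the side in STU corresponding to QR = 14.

k = 25/2/5 = 5/2. TU = 5/2 * 14 = 35.

35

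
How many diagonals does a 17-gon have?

Each of the 17 vertices connects to 14 non-adjacent vertices via diagonals.
Total connections = 17 × 14 = 238, but each diagonal is counted twice.
Number of diagonals = 238 / 2 = 119.

119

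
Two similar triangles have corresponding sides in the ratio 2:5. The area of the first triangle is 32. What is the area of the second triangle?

Area ratio = (2/5)^2 = 4/25. Area of the second triangle = 32 * 25/4 = 200.

200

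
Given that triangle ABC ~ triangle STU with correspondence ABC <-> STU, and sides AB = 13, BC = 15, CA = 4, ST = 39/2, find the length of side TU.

Since the triangles are similar, the ratio of corresponding sides is constant.
Scale factor k = ST / AB = 39/2 / 13 = 3/2
TU = k * BC = 3/2 * 15 = 45/2

45/2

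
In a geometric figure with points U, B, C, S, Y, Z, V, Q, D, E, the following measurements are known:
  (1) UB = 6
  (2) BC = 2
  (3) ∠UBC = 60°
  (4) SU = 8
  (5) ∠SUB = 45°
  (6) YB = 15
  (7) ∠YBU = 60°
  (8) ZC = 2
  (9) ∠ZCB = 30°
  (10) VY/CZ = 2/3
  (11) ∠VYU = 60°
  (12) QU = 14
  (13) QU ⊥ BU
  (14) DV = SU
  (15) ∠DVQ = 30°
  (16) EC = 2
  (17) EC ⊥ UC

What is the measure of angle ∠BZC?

Step 1: By the law of cosines on triangle ZCB: ZB² = 2² + 2² − 2·2·2·cos(30°) = 1.07, so ZB ≈ 1.04.
Step 2: By the inverse law of cosines on triangle BZC: cos(∠BZC) = (1.04² + 2² − 2²) / (2·1.04·2) = 1.07/4.14 = 0.2588, so ∠BZC = 75°.

Therefore, the measure of angle ∠BZC = 75°.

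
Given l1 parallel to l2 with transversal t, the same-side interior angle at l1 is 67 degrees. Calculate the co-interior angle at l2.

Co-interior (same-side interior) angles are between the parallel lines on the same side of the transversal.
Unlike corresponding or alternate interior angles, they are supplementary rather than equal.
So the angle = 180 - 67 = 113 degrees.

113 degrees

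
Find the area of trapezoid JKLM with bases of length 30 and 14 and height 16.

Area of a trapezoid = (base1 + base2) * height / 2
Area = (30 + 14) * 16 / 2
Area = 44 * 16 / 2
Area = 704 / 2
Area = 352

352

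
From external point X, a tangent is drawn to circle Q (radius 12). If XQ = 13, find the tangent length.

tangent = √(d² - r²) = √(13² - 12²) = √(169 - 144) = √25 = 5

5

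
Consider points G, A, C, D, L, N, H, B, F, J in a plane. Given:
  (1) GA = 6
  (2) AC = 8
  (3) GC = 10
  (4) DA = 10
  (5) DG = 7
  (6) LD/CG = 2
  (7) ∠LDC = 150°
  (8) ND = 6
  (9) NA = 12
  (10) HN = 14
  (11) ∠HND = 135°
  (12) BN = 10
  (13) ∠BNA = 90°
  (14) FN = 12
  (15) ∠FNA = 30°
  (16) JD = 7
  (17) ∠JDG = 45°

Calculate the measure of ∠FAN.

Step 1: By the law of cosines on triangle ANF: AF² = 12² + 12² − 2·12·12·cos(30°) = 38.58, so AF ≈ 6.21.
Step 2: By the inverse law of cosines on triangle FAN: cos(∠FAN) = (6.21² + 12² − 12²) / (2·6.21·12) = 38.58/149.08 = 0.2588, so ∠FAN = 75°.

Therefore, the measure of angle ∠FAN = 75°.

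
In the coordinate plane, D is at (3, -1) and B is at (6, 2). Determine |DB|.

d = sqrt((6 - 3)^2 + (2 - -1)^2)
d = sqrt(3^2 + 3^2)
d = sqrt(9 + 9)
d = sqrt(18) = 3*sqrt(2)

3*sqrt(2)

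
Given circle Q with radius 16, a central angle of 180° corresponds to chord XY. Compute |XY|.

Chord length = 2r sin(θ/2)
= 2 × 16 × sin(180°/2)
= 2 × 16 × sin(90°)
= 32

32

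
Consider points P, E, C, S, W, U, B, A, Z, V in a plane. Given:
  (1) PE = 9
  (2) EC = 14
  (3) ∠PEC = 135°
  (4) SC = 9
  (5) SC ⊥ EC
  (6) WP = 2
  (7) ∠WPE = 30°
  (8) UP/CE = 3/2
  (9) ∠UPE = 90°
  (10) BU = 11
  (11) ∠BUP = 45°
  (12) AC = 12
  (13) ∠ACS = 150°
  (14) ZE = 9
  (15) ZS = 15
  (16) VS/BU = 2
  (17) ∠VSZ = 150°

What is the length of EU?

From the given relations: UP = 3/2·CE = 3/2·14 = 21.
Step 1: By the law of cosines on triangle EPU: EU² = 9² + 21² − 2·9·21·cos(90°) = 522, so EU = 3·√58.

Therefore, the length of EU = 3·√58.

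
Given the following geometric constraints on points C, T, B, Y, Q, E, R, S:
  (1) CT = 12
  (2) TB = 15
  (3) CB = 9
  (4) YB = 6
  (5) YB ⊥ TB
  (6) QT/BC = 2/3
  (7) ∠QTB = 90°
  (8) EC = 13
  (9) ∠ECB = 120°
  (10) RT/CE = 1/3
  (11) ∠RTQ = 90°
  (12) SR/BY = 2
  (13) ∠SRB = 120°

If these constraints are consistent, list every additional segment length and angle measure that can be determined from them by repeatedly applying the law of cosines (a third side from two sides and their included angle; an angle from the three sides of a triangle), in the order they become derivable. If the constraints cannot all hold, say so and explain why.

The constraints are consistent. Derivable facts, in order:
After 1 step:
- BE ≈ 19.16
- BQ = 3·√29
- QR ≈ 7.4
- TY = 3·√29
- ∠BCT = 90°
- ∠BTC = 36.87°
- ∠CBT = 53.13°
After 2 steps:
- ∠BEC = 24.01°
- ∠BQT = 68.2°
- ∠BTY = 21.8°
- ∠BYT = 68.2°
- ∠CBE = 35.99°
- ∠QBT = 21.8°
- ∠QRT = 54.16°
- ∠RQT = 35.84°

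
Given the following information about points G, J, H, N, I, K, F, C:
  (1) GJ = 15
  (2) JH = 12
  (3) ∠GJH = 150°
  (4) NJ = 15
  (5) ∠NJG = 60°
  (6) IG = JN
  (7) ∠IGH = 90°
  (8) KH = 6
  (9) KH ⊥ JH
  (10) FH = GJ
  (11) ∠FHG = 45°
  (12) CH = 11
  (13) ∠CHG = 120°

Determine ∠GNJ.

Step 1: By the law of cosines on triangle NJG: NG² = 15² + 15² − 2·15·15·cos(60°) = 225, so NG = 15.
Step 2: By the inverse law of cosines on triangle GNJ: cos(∠GNJ) = (15² + 15² − 15²) / (2·15·15) = 225/450 = 0.5, so ∠GNJ = 60°.

Therefore, the measure of angle ∠GNJ = 60°.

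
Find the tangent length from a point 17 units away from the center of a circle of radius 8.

The tangent, radius, and line from the external point to the center form a right triangle.
The right angle is where the tangent meets the radius.
By the Pythagorean theorem: tangent² + 8² = 17²
tangent² = 289 - 64 = 225
tangent = 15

15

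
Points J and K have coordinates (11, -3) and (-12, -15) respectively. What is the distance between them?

d = sqrt((-12 - 11)^2 + (-15 - -3)^2)
d = sqrt(-23^2 + -12^2)
d = sqrt(529 + 144)
d = sqrt(673)

sqrt(673)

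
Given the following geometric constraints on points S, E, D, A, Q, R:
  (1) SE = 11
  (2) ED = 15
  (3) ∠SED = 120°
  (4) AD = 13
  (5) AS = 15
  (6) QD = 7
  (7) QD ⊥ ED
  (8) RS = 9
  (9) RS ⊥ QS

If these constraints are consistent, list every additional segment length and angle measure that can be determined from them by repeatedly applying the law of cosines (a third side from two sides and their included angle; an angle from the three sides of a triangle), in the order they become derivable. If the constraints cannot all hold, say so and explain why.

The constraints are consistent. Derivable facts, in order:
After 1 step:
- EQ ≈ 16.55
- SD ≈ 22.61
After 2 steps:
- ∠ADS = 39.27°
- ∠ASD = 33.27°
- ∠DAS = 107.46°
- ∠DEQ = 25.02°
- ∠DQE = 64.98°
- ∠DSE = 35.08°
- ∠EDS = 24.92°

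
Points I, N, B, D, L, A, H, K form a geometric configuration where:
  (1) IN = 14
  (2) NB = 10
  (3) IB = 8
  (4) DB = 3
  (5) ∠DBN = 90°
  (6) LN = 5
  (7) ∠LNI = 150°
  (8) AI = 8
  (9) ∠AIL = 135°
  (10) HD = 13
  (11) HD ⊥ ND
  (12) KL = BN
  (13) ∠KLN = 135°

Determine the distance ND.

Step 1: By the law of cosines on triangle NBD: ND² = 10² + 3² − 2·10·3·cos(90°) = 109, so ND = √109.

Therefore, the length of ND = √109.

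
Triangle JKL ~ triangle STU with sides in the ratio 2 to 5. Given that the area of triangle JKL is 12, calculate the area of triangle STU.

Area ratio = (2/5)^2 = 4/25. Area of STU = 12 * 25/4 = 75.

75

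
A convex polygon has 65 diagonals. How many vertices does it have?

Using d = n(n - 3)/2, we solve 65 = n(n - 3)/2.
So n(n - 3) = 130.
Testing n = 13: 13 * 10 = 130 = 130. Correct.
The polygon has 13 sides.

13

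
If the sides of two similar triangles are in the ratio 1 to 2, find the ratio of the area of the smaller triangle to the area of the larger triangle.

Area ratio = (side ratio)^2 = (1/2)^2 = 1:4.

1:4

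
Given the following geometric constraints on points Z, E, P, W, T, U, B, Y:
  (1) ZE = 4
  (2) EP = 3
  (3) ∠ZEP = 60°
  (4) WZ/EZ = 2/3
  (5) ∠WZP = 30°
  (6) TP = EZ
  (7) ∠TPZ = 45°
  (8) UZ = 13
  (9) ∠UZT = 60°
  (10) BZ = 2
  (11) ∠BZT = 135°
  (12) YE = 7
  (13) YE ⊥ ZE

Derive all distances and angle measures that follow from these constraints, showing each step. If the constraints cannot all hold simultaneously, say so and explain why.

The constraints are consistent.

From the given relations:
  WZ = 2/3·EZ = 2/3·4 ≈ 2.67
  TP = EZ = 4

Step 1: From ZE = 4, EP = 3, and ∠ZEP = 60°, by the law of cosines:
  ZP² = ZE² + EP² - 2·ZE·EP·cos(60°) = 16 + 9 - 12 = 13
  ZP = √13

Step 2: From ZE = 4, EY = 7, and ∠ZEY = 90°, by the law of cosines:
  ZY² = ZE² + EY² - 2·ZE·EY·cos(90°) = 16 + 49 - 0 = 65
  ZY = √65

Step 3: From ZP = √13, PT = 4, and ∠ZPT = 45°, by the law of cosines:
  ZT² = ZP² + PT² - 2·ZP·PT·cos(45°) = 13 + 16 - 20.4 = 8.604
  ZT ≈ 2.93

Step 4: From PZ = √13, ZW = 2.67, and ∠PZW = 30°, by the law of cosines:
  PW² = PZ² + ZW² - 2·PZ·ZW·cos(30°) = 13 + 7.111 - 16.65 = 3.458
  PW ≈ 1.86

Step 5: From ZE = 4, ZP = √13, EP = 3, by the inverse law of cosines:
  cos(∠EZP) = (ZE² + ZP² - EP²) / (2·ZE·ZP)
  ∠EZP = 46.1°

Step 6: From ZE = 4, ZY = √65, EY = 7, by the inverse law of cosines:
  cos(∠EZY) = (ZE² + ZY² - EY²) / (2·ZE·ZY)
  ∠EZY = 60.26°

Step 7: From PE = 3, PZ = √13, EZ = 4, by the inverse law of cosines:
  cos(∠EPZ) = (PE² + PZ² - EZ²) / (2·PE·PZ)
  ∠EPZ = 73.9°

Step 8: From YE = 7, YZ = √65, EZ = 4, by the inverse law of cosines:
  cos(∠EYZ) = (YE² + YZ² - EZ²) / (2·YE·YZ)
  ∠EYZ = 29.74°

Step 9: From TZ = 2.93, ZU = 13, and ∠TZU = 60°, by the law of cosines:
  TU² = TZ² + ZU² - 2·TZ·ZU·cos(60°) = 8.604 + 169 - 38.13 = 139.5
  TU ≈ 11.81

Step 10: From TZ = 2.93, ZB = 2, and ∠TZB = 135°, by the law of cosines:
  TB² = TZ² + ZB² - 2·TZ·ZB·cos(135°) = 8.604 + 4 + 8.296 = 20.9
  TB ≈ 4.57

Step 11: From ZP = √13, ZT = 2.93, PT = 4, by the inverse law of cosines:
  cos(∠PZT) = (ZP² + ZT² - PT²) / (2·ZP·ZT)
  ∠PZT = 74.64°

Step 12: From PW = 1.86, PZ = √13, WZ = 2.67, by the inverse law of cosines:
  cos(∠WPZ) = (PW² + PZ² - WZ²) / (2·PW·PZ)
  ∠WPZ = 45.81°

Step 13: From WP = 1.86, WZ = 2.67, PZ = √13, by the inverse law of cosines:
  cos(∠PWZ) = (WP² + WZ² - PZ²) / (2·WP·WZ)
  ∠PWZ = 104.19°

Step 14: From TP = 4, TZ = 2.93, PZ = √13, by the inverse law of cosines:
  cos(∠PTZ) = (TP² + TZ² - PZ²) / (2·TP·TZ)
  ∠PTZ = 60.36°

Step 15: From TB = 4.57, TZ = 2.93, BZ = 2, by the inverse law of cosines:
  cos(∠BTZ) = (TB² + TZ² - BZ²) / (2·TB·TZ)
  ∠BTZ = 18.02°

Step 16: From TU = 11.81, TZ = 2.93, UZ = 13, by the inverse law of cosines:
  cos(∠UTZ) = (TU² + TZ² - UZ²) / (2·TU·TZ)
  ∠UTZ = 107.58°

Step 17: From UT = 11.81, UZ = 13, TZ = 2.93, by the inverse law of cosines:
  cos(∠TUZ) = (UT² + UZ² - TZ²) / (2·UT·UZ)
  ∠TUZ = 12.42°

Step 18: From BT = 4.57, BZ = 2, TZ = 2.93, by the inverse law of cosines:
  cos(∠TBZ) = (BT² + BZ² - TZ²) / (2·BT·BZ)
  ∠TBZ = 26.98°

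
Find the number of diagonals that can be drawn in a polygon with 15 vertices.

The number of diagonals in an n-gon is n(n - 3)/2.
For n = 15: 15(15 - 3)/2 = 15 × 12 / 2 = 90.

90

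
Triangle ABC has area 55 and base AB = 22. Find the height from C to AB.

height = 2 * 55 / 22 = 5

5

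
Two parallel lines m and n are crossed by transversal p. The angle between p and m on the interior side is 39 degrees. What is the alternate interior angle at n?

Alternate interior angles formed by parallel lines and a transversal are equal.
The given angle is 39 degrees.
The alternate interior angle = 39 degrees.

39 degrees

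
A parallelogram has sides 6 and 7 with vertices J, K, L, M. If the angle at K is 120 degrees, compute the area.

Area = 6 * 7 * sin(120°) = 42 * sqrt(3)/2 = 21*sqrt(3)

21*sqrt(3)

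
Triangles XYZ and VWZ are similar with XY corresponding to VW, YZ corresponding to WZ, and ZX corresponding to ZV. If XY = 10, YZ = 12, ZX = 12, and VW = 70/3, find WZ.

Similar triangles have proportional sides. Setting up the proportion:
VW / XY = WZ / YZ
70/3 / 10 = WZ / 12
WZ = 12 * 70/3 / 10 = 28.

28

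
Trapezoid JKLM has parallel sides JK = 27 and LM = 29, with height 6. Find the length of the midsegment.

The midsegment (median) of a trapezoid connects the midpoints of the non-parallel sides.
Its length is the average of the two bases: (27 + 29) / 2 = 28.

28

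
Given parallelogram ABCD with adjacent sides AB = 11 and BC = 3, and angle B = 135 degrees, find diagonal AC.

The diagonal of a parallelogram can be found by treating two adjacent sides and the diagonal as a triangle.
Applying the law of cosines with sides 11, 3 and included angle 135°:
d^2 = 121 + 9 - 66*cos(135°) = 33*sqrt(2) + 130
d = sqrt(33*sqrt(2) + 130)

sqrt(33*sqrt(2) + 130)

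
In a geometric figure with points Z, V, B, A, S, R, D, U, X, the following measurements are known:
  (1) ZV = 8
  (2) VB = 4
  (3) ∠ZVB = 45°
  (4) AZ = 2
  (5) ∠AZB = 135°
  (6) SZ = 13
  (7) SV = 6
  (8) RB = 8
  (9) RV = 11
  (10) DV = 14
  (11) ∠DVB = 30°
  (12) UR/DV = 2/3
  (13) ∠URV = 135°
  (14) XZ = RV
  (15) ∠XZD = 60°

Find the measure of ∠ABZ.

Step 1: By the law of cosines on triangle ZVB: ZB² = 8² + 4² − 2·8·4·cos(45°) = 34.75, so ZB ≈ 5.89.
Step 2: By the law of cosines on triangle BZA: BA² = 5.89² + 2² − 2·5.89·2·cos(135°) = 55.42, so BA ≈ 7.44.
Step 3: By the inverse law of cosines on triangle ABZ: cos(∠ABZ) = (7.44² + 5.89² − 2²) / (2·7.44·5.89) = 86.16/87.76 = 0.9818, so ∠ABZ = 10.95°.

Therefore, the measure of angle ∠ABZ = 10.95°.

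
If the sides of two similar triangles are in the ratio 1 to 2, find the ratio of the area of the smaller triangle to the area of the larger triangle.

Area ratio = (side ratio)^2 = (1/2)^2 = 1:4.

1:4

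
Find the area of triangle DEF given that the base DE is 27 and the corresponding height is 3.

A triangle's area is half the area of a rectangle with the same base and height.
Area = (1/2) * 27 * 3 = 81/2.

81/2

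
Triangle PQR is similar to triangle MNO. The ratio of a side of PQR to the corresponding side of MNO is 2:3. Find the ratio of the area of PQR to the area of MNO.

Area scales with the square of linear dimensions. If every length is multiplied by 2/3, then the area is multiplied by (2/3)^2 = 4/9.
The area ratio is 4:9.

4:9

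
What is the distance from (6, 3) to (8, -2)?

d = sqrt((8 - 6)^2 + (-2 - 3)^2)
d = sqrt(2^2 + -5^2)
d = sqrt(4 + 25)
d = sqrt(29)

sqrt(29)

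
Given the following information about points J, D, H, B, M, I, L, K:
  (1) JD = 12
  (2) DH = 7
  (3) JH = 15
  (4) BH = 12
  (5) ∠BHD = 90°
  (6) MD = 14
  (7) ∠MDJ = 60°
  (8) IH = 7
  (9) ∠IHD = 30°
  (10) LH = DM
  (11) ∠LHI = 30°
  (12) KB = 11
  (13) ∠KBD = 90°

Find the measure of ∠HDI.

Step 1: By the law of cosines on triangle DHI: DI² = 7² + 7² − 2·7·7·cos(30°) = 13.13, so DI ≈ 3.62.
Step 2: By the inverse law of cosines on triangle HDI: cos(∠HDI) = (7² + 3.62² − 7²) / (2·7·3.62) = 13.13/50.73 = 0.2588, so ∠HDI = 75°.

Therefore, the measure of angle ∠HDI = 75°.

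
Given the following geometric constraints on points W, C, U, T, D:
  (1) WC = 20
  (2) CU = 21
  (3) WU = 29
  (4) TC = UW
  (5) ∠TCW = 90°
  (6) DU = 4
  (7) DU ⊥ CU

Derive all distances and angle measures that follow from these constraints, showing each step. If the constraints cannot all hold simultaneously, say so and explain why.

The constraints are consistent.

From the given relations:
  TC = UW = 29

Step 1: From WC = 20, CT = 29, and ∠WCT = 90°, by the law of cosines:
  WT² = WC² + CT² - 2·WC·CT·cos(90°) = 400 + 841 - 0 = 1241
  WT ≈ 35.23

Step 2: From CU = 21, UD = 4, and ∠CUD = 90°, by the law of cosines:
  CD² = CU² + UD² - 2·CU·UD·cos(90°) = 441 + 16 - 0 = 457
  CD ≈ 21.38

Step 3: From WC = 20, WU = 29, CU = 21, by the inverse law of cosines:
  cos(∠CWU) = (WC² + WU² - CU²) / (2·WC·WU)
  ∠CWU = 46.4°

Step 4: From CU = 21, CW = 20, UW = 29, by the inverse law of cosines:
  cos(∠UCW) = (CU² + CW² - UW²) / (2·CU·CW)
  ∠UCW = 90°

Step 5: From UC = 21, UW = 29, CW = 20, by the inverse law of cosines:
  cos(∠CUW) = (UC² + UW² - CW²) / (2·UC·UW)
  ∠CUW = 43.6°

Step 6: From WC = 20, WT = 35.23, CT = 29, by the inverse law of cosines:
  cos(∠CWT) = (WC² + WT² - CT²) / (2·WC·WT)
  ∠CWT = 55.41°

Step 7: From CD = 21.38, CU = 21, DU = 4, by the inverse law of cosines:
  cos(∠DCU) = (CD² + CU² - DU²) / (2·CD·CU)
  ∠DCU = 10.78°

Step 8: From TC = 29, TW = 35.23, CW = 20, by the inverse law of cosines:
  cos(∠CTW) = (TC² + TW² - CW²) / (2·TC·TW)
  ∠CTW = 34.59°

Step 9: From DC = 21.38, DU = 4, CU = 21, by the inverse law of cosines:
  cos(∠CDU) = (DC² + DU² - CU²) / (2·DC·DU)
  ∠CDU = 79.22°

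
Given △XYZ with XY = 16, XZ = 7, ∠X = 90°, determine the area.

Area = (1/2) * XY * XZ * sin(X)
Area = (1/2) * 16 * 7 * sin(90°)
Area = (1/2) * 16 * 7 * 1
Area = 56

56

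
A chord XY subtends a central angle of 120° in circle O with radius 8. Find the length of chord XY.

Chord = 2(8) sin(60°) = 8*sqrt(3)

8*sqrt(3)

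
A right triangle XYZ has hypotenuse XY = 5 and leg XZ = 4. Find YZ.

YZ = sqrt(5^2 - 4^2) = sqrt(9) = 3

3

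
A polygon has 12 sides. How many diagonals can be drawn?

Total line segments between 12 vertices = C(12,2) = 66.
Subtract the 12 sides: 66 - 12 = 54 diagonals.

54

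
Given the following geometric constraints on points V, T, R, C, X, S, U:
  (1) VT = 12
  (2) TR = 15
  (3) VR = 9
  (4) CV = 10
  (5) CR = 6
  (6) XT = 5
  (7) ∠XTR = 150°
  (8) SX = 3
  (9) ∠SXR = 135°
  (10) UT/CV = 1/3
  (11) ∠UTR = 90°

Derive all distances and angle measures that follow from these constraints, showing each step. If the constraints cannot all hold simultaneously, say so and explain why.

The constraints are consistent.

From the given relations:
  UT = 1/3·CV = 1/3·10 ≈ 3.33

Step 1: From RT = 15, TX = 5, and ∠RTX = 150°, by the law of cosines:
  RX² = RT² + TX² - 2·RT·TX·cos(150°) = 225 + 25 + 129.9 = 379.9
  RX ≈ 19.49

Step 2: From RT = 15, TU = 3.33, and ∠RTU = 90°, by the law of cosines:
  RU² = RT² + TU² - 2·RT·TU·cos(90°) = 225 + 11.11 - 0 = 236.1
  RU ≈ 15.37

Step 3: From VC = 10, VR = 9, CR = 6, by the inverse law of cosines:
  cos(∠CVR) = (VC² + VR² - CR²) / (2·VC·VR)
  ∠CVR = 36.34°

Step 4: From VR = 9, VT = 12, RT = 15, by the inverse law of cosines:
  cos(∠RVT) = (VR² + VT² - RT²) / (2·VR·VT)
  ∠RVT = 90°

Step 5: From TR = 15, TV = 12, RV = 9, by the inverse law of cosines:
  cos(∠RTV) = (TR² + TV² - RV²) / (2·TR·TV)
  ∠RTV = 36.87°

Step 6: From RC = 6, RV = 9, CV = 10, by the inverse law of cosines:
  cos(∠CRV) = (RC² + RV² - CV²) / (2·RC·RV)
  ∠CRV = 80.94°

Step 7: From RT = 15, RV = 9, TV = 12, by the inverse law of cosines:
  cos(∠TRV) = (RT² + RV² - TV²) / (2·RT·RV)
  ∠TRV = 53.13°

Step 8: From CR = 6, CV = 10, RV = 9, by the inverse law of cosines:
  cos(∠RCV) = (CR² + CV² - RV²) / (2·CR·CV)
  ∠RCV = 62.72°

Step 9: From RX = 19.49, XS = 3, and ∠RXS = 135°, by the law of cosines:
  RS² = RX² + XS² - 2·RX·XS·cos(135°) = 379.9 + 9 + 82.69 = 471.6
  RS ≈ 21.72

Step 10: From RT = 15, RU = 15.37, TU = 3.33, by the inverse law of cosines:
  cos(∠TRU) = (RT² + RU² - TU²) / (2·RT·RU)
  ∠TRU = 12.53°

Step 11: From RT = 15, RX = 19.49, TX = 5, by the inverse law of cosines:
  cos(∠TRX) = (RT² + RX² - TX²) / (2·RT·RX)
  ∠TRX = 7.37°

Step 12: From XR = 19.49, XT = 5, RT = 15, by the inverse law of cosines:
  cos(∠RXT) = (XR² + XT² - RT²) / (2·XR·XT)
  ∠RXT = 22.63°

Step 13: From UR = 15.37, UT = 3.33, RT = 15, by the inverse law of cosines:
  cos(∠RUT) = (UR² + UT² - RT²) / (2·UR·UT)
  ∠RUT = 77.47°

Step 14: From RS = 21.72, RX = 19.49, SX = 3, by the inverse law of cosines:
  cos(∠SRX) = (RS² + RX² - SX²) / (2·RS·RX)
  ∠SRX = 5.61°

Step 15: From SR = 21.72, SX = 3, RX = 19.49, by the inverse law of cosines:
  cos(∠RSX) = (SR² + SX² - RX²) / (2·SR·SX)
  ∠RSX = 39.39°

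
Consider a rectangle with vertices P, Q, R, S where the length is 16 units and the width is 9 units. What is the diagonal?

Using the Pythagorean theorem:
d² = 16² + 9² = 256 + 81 = 337
d = sqrt(337)

sqrt(337)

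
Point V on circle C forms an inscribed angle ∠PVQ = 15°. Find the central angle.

By the inscribed angle theorem, the central angle is twice the inscribed angle.
Central angle = 2 × 15° = 30°

30°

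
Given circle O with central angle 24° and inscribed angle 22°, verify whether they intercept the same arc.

By the inscribed angle theorem, the inscribed angle for a central angle of 24° should be 24° / 2 = 12°.
The given inscribed angle is 22°, which does not equal 12°.
Therefore, no, they do not correspond to the same arc.

No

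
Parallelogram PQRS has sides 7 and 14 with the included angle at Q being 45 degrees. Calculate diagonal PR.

Using the law of cosines:
d^2 = 7^2 + 14^2 - 2(7)(14)cos(45 degrees)
d^2 = 49 + 196 - 196*sqrt(2)/2
d^2 = 245 - 98*sqrt(2)
d = 7*sqrt(5 - 2*sqrt(2))

7*sqrt(5 - 2*sqrt(2))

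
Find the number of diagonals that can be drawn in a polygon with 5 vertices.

Total line segments between 5 vertices = C(5,2) = 10.
Subtract the 5 sides: 10 - 5 = 5 diagonals.

5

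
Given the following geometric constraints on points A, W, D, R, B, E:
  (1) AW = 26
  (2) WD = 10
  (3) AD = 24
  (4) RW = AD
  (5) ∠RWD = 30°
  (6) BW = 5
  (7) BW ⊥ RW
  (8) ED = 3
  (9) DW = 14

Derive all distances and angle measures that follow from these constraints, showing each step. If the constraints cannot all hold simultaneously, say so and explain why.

These constraints are not satisfiable: (2) WD = 10 and (9) DW = 14 assign two different lengths to the same segment. No planar figure meets all of them, so nothing further can be derived.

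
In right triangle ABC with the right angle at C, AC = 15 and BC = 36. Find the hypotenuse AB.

By the Pythagorean theorem: AB^2 = AC^2 + BC^2
AB^2 = 15^2 + 36^2 = 225 + 1296 = 1521
AB = sqrt(1521) = 39

39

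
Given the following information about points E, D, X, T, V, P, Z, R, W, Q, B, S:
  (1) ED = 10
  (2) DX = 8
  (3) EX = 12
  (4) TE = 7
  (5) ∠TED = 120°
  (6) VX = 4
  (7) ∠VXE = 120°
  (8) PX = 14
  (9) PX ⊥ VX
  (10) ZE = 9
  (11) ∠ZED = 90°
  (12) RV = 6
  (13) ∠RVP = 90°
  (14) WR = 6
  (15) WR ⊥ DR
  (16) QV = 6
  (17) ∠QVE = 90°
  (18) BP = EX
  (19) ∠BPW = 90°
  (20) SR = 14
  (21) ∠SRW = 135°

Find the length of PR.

Step 1: By the law of cosines on triangle VXP: VP² = 4² + 14² − 2·4·14·cos(90°) = 212, so VP = 2·√53.
Step 2: By the law of cosines on triangle PVR: PR² = (2·√53)² + 6² − 2·2·√53·6·cos(90°) = 248, so PR = 2·√62.

Therefore, the length of PR = 2·√62.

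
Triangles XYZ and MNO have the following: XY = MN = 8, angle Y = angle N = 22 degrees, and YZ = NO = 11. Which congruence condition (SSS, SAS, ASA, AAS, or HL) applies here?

The given information provides:
XY = MN = 8, angle Y = angle N = 22 degrees, and YZ = NO = 11
This matches the SAS congruence theorem.
Two pairs of corresponding sides and the included angle are equal (Side-Angle-Side).

SAS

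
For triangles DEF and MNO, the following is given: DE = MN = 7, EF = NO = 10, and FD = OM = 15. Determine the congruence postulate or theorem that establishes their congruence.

Consider the given information: DE = MN = 7, EF = NO = 10, and FD = OM = 15
This is not SAS or AAS: SAS requires two sides and the included angle between them. AAS requires two angles and a non-included side.
The correct criterion is SSS. All three pairs of corresponding sides are equal (Side-Side-Side).

SSS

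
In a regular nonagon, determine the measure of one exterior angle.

Each exterior angle of a regular n-gon is 360 / n.
For n = 9: 360 / 9 = 40 degrees.

40 degrees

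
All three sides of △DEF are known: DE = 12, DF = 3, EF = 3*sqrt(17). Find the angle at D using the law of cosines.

cos(D) = (12² + 3² - (3*sqrt(17))²) / (2 × 12 × 3) = 0, so D = arccos(0) = 90°.

90°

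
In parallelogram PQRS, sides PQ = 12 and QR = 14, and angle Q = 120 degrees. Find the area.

The area of a parallelogram equals the product of two adjacent sides times the sine of the included angle.
This is because the height equals 14 * sin(120°) = 7*sqrt(3).
Area = 12 * 7*sqrt(3) = 84*sqrt(3)

84*sqrt(3)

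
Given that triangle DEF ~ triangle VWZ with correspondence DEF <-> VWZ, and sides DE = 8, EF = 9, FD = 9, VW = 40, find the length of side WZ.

Since the triangles are similar, the ratio of corresponding sides is constant.
Scale factor k = VW / DE = 40 / 8 = 5
WZ = k * EF = 5 * 9 = 45

45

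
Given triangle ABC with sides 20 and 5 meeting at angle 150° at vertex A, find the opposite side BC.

Law of cosines: BC^2 = 20^2 + 5^2 - 2(20)(5)cos(150°) = 100*sqrt(3) + 425, so BC = 5*sqrt(4*sqrt(3) + 17).

5*sqrt(4*sqrt(3) + 17)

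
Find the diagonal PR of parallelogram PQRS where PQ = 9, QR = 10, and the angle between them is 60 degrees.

The diagonal of a parallelogram can be found by treating two adjacent sides and the diagonal as a triangle.
Applying the law of cosines with sides 9, 10 and included angle 60°:
d^2 = 81 + 100 - 180*cos(60°) = 91
d = sqrt(91)

sqrt(91)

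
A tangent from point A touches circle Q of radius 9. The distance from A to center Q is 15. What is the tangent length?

tangent = √(d² - r²) = √(15² - 9²) = √(225 - 81) = √144 = 12

12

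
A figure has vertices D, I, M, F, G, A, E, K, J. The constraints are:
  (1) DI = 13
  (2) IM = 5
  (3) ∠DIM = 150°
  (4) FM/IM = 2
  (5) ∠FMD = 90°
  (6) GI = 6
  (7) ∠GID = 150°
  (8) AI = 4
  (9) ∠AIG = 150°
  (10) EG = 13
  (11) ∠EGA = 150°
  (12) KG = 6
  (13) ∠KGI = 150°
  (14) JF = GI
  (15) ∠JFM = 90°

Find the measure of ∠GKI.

Step 1: By the law of cosines on triangle KGI: KI² = 6² + 6² − 2·6·6·cos(150°) = 134.35, so KI ≈ 11.59.
Step 2: By the inverse law of cosines on triangle GKI: cos(∠GKI) = (6² + 11.59² − 6²) / (2·6·11.59) = 134.35/139.09 = 0.9659, so ∠GKI = 15°.

Therefore, the measure of angle ∠GKI = 15°.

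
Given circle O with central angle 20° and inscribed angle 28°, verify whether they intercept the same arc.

By the inscribed angle theorem, the inscribed angle for a central angle of 20° should be 20° / 2 = 10°.
The given inscribed angle is 28°, which does not equal 10°.
Therefore, no, they do not correspond to the same arc.

No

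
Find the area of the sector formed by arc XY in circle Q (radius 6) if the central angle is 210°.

Sector area = πr² × θ/360
= π × 6² × 7/12
= π × 36 × 7/12
= 21*pi

21*pi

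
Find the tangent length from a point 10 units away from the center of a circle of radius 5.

tangent = √(d² - r²) = √(10² - 5²) = √(100 - 25) = √75 = 5*sqrt(3)

5*sqrt(3)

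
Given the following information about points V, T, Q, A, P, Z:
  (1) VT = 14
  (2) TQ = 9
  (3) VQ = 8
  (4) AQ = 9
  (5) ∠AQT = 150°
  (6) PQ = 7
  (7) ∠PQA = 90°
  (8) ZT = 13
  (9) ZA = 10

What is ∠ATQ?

Step 1: By the law of cosines on triangle TQA: TA² = 9² + 9² − 2·9·9·cos(150°) = 302.3, so TA ≈ 17.39.
Step 2: By the inverse law of cosines on triangle ATQ: cos(∠ATQ) = (17.39² + 9² − 9²) / (2·17.39·9) = 302.3/312.96 = 0.9659, so ∠ATQ = 15°.

Therefore, the measure of angle ∠ATQ = 15°.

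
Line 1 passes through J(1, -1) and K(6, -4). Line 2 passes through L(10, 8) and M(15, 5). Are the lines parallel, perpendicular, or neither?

Slope of line 1: m1 = (-4 - -1)/(6 - 1) = -3/5 = -3/5
Slope of line 2: m2 = (5 - 8)/(15 - 10) = -3/5 = -3/5
m1 = m2, so the lines are parallel.

Parallel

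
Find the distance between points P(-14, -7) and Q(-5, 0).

d = sqrt((9)^2 + (7)^2) = sqrt(130)

sqrt(130)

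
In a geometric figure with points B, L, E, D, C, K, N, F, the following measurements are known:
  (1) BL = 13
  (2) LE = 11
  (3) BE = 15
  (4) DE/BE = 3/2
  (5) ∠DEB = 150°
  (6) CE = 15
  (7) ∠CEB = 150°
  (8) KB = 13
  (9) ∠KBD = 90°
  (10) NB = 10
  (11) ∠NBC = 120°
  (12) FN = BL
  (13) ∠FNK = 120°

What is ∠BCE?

Step 1: By the law of cosines on triangle CEB: CB² = 15² + 15² − 2·15·15·cos(150°) = 839.71, so CB ≈ 28.98.
Step 2: By the inverse law of cosines on triangle BCE: cos(∠BCE) = (28.98² + 15² − 15²) / (2·28.98·15) = 839.71/869.33 = 0.9659, so ∠BCE = 15°.

Therefore, the measure of angle ∠BCE = 15°.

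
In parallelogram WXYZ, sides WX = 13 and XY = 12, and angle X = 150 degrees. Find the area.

Area = 13 * 12 * sin(150°) = 156 * 1/2 = 78

78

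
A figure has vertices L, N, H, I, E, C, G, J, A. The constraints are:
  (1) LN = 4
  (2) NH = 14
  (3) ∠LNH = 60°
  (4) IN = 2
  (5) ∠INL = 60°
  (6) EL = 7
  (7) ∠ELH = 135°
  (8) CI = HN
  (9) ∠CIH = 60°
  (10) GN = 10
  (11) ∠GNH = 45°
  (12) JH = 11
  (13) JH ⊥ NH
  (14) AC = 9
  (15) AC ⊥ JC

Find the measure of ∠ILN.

Step 1: By the law of cosines on triangle LNI: LI² = 4² + 2² − 2·4·2·cos(60°) = 12, so LI = 2·√3.
Step 2: By the inverse law of cosines on triangle ILN: cos(∠ILN) = ((2·√3)² + 4² − 2²) / (2·2·√3·4) = 24/27.71 = 0.866, so ∠ILN = 30°.

Therefore, the measure of angle ∠ILN = 30°.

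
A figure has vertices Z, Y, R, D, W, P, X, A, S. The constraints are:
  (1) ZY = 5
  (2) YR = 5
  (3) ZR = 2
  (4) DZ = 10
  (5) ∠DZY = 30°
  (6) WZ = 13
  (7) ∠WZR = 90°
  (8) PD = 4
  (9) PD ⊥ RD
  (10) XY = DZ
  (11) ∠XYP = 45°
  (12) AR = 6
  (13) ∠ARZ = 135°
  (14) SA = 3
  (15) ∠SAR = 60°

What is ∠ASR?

Step 1: By the law of cosines on triangle SAR: SR² = 3² + 6² − 2·3·6·cos(60°) = 27, so SR = 3·√3.
Step 2: By the inverse law of cosines on triangle ASR: cos(∠ASR) = (3² + (3·√3)² − 6²) / (2·3·3·√3) = 0/31.18 = 0, so ∠ASR = 90°.

Therefore, the measure of angle ∠ASR = 90°.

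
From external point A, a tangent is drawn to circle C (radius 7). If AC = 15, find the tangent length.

tangent = √(d² - r²) = √(15² - 7²) = √(225 - 49) = √176 = 4*sqrt(11)

4*sqrt(11)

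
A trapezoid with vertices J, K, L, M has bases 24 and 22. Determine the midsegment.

The midsegment (median) of a trapezoid connects the midpoints of the non-parallel sides.
Its length is the average of the two bases: (24 + 22) / 2 = 23.

23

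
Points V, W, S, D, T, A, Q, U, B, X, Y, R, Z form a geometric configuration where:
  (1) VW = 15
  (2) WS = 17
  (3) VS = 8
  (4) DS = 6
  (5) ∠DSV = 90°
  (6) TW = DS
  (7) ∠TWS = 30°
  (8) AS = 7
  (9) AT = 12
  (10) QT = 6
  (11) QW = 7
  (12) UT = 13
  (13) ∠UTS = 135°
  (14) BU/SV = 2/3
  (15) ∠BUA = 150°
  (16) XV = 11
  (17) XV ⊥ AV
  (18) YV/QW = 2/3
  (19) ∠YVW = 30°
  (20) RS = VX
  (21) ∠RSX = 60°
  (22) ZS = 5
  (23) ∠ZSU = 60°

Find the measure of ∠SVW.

Step 1: By the inverse law of cosines on triangle SVW: cos(∠SVW) = (8² + 15² − 17²) / (2·8·15) = 0/240 = 0, so ∠SVW = 90°.

Therefore, the measure of angle ∠SVW = 90°.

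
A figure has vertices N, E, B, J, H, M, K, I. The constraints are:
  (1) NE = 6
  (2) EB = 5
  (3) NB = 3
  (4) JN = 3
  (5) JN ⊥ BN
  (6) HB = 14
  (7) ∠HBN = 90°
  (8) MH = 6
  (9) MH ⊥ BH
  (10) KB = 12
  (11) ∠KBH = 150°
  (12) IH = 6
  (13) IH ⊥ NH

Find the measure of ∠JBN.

Step 1: By the law of cosines on triangle BNJ: BJ² = 3² + 3² − 2·3·3·cos(90°) = 18, so BJ = 3·√2.
Step 2: By the inverse law of cosines on triangle JBN: cos(∠JBN) = ((3·√2)² + 3² − 3²) / (2·3·√2·3) = 18/25.46 = 0.7071, so ∠JBN = 45°.

Therefore, the measure of angle ∠JBN = 45°.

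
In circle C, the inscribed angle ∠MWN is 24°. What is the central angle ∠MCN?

Central angle = 2 × 24° = 48° (inscribed angle theorem).

48°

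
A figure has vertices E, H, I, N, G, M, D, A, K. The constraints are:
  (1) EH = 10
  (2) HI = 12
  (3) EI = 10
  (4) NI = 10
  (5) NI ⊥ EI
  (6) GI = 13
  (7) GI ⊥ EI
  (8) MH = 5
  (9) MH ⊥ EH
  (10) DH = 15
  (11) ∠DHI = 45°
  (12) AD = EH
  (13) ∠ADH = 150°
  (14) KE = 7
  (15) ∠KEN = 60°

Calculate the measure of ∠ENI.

Step 1: By the law of cosines on triangle NIE: NE² = 10² + 10² − 2·10·10·cos(90°) = 200, so NE = 10·√2.
Step 2: By the inverse law of cosines on triangle ENI: cos(∠ENI) = ((10·√2)² + 10² − 10²) / (2·10·√2·10) = 200/282.84 = 0.7071, so ∠ENI = 45°.

Therefore, the measure of angle ∠ENI = 45°.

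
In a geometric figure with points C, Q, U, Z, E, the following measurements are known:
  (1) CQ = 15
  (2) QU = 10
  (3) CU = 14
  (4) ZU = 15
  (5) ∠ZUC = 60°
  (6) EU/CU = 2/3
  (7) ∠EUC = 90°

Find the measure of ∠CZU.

Step 1: By the law of cosines on triangle ZUC: ZC² = 15² + 14² − 2·15·14·cos(60°) = 211, so ZC ≈ 14.53.
Step 2: By the inverse law of cosines on triangle CZU: cos(∠CZU) = (14.53² + 15² − 14²) / (2·14.53·15) = 240/435.78 = 0.5507, so ∠CZU = 56.58°.

Therefore, the measure of angle ∠CZU = 56.58°.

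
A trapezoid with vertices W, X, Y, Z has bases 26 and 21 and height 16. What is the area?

Area of a trapezoid = (base1 + base2) * height / 2
Area = (26 + 21) * 16 / 2
Area = 47 * 16 / 2
Area = 752 / 2
Area = 376

376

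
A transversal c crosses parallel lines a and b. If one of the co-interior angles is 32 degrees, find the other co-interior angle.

Co-interior (same-side interior) angles are between the parallel lines on the same side of the transversal.
Unlike corresponding or alternate interior angles, they are supplementary rather than equal.
So the angle = 180 - 32 = 148 degrees.

148 degrees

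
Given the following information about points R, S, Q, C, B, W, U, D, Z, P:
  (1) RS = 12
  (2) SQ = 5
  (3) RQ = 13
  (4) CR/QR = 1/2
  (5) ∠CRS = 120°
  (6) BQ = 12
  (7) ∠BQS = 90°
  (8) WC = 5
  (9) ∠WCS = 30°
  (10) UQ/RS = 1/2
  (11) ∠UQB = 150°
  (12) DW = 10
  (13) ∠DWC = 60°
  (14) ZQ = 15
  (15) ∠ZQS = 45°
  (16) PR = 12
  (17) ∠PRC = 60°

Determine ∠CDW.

Step 1: By the law of cosines on triangle DWC: DC² = 10² + 5² − 2·10·5·cos(60°) = 75, so DC = 5·√3.
Step 2: By the inverse law of cosines on triangle CDW: cos(∠CDW) = ((5·√3)² + 10² − 5²) / (2·5·√3·10) = 150/173.21 = 0.866, so ∠CDW = 30°.

Therefore, the measure of angle ∠CDW = 30°.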